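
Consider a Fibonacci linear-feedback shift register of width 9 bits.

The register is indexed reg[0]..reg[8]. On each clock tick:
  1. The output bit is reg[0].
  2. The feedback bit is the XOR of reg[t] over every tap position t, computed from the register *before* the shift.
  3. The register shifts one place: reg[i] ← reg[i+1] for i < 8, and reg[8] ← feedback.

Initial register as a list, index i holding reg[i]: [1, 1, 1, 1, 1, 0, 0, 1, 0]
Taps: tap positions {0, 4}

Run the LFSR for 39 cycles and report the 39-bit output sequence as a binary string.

tick  register→output (feedback)
  0  111110010→1 (0)
  1  111100100→1 (1)
  2  111001001→1 (1)
  3  110010011→1 (0)
  4  100100110→1 (1)
  5  001001101→0 (0)
  6  010011010→0 (1)
  7  100110101→1 (0)
  8  001101010→0 (0)
  9  011010100→0 (1)
 10  110101001→1 (1)
 11  101010011→1 (0)
 12  010100110→0 (0)
 13  101001100→1 (1)
 14  010011001→0 (1)
 15  100110011→1 (0)
 16  001100110→0 (0)
 17  011001100→0 (0)
 18  110011000→1 (0)
 19  100110000→1 (0)
 20  001100000→0 (0)
 21  011000000→0 (0)
 22  110000000→1 (1)
 23  100000001→1 (1)
 24  000000011→0 (0)
 25  000000110→0 (0)
 26  000001100→0 (0)
 27  000011000→0 (1)
 28  000110001→0 (1)
 29  001100011→0 (0)
 30  011000110→0 (0)
 31  110001100→1 (1)
 32  100011001→1 (0)
 33  000110010→0 (1)
 34  001100101→0 (0)
 35  011001010→0 (0)
 36  110010100→1 (0)
 37  100101000→1 (1)
 38  001010001→0 (1)

111110010011010100110011000000011000110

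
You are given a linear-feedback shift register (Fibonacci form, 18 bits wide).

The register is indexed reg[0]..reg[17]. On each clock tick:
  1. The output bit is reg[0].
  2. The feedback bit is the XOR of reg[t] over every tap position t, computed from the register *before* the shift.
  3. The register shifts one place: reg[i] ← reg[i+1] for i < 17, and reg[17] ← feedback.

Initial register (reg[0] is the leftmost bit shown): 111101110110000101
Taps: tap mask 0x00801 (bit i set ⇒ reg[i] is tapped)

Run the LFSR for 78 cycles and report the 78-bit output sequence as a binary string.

111101110110000101111111001001100001001111101110010110000100101100000000000100

step | reg (before) | out | fb
   0 | 111101110110000101 | 1 | 1
   1 | 111011101100001011 | 1 | 1
   2 | 110111011000010111 | 1 | 1
   3 | 101110110000101111 | 1 | 1
   4 | 011101100001011111 | 0 | 1
   5 | 111011000010111111 | 1 | 1
   6 | 110110000101111111 | 1 | 0
   7 | 101100001011111110 | 1 | 0
   8 | 011000010111111100 | 0 | 1
   9 | 110000101111111001 | 1 | 0
  10 | 100001011111110010 | 1 | 0
  11 | 000010111111100100 | 0 | 1
  12 | 000101111111001001 | 0 | 1
  13 | 001011111110010011 | 0 | 0
  14 | 010111111100100110 | 0 | 0
  15 | 101111111001001100 | 1 | 0
  16 | 011111110010011000 | 0 | 0
  17 | 111111100100110000 | 1 | 1
  18 | 111111001001100001 | 1 | 0
  19 | 111110010011000010 | 1 | 0
  20 | 111100100110000100 | 1 | 1
  21 | 111001001100001001 | 1 | 1
  22 | 110010011000010011 | 1 | 1
  23 | 100100110000100111 | 1 | 1
  24 | 001001100001001111 | 0 | 1
  25 | 010011000010011111 | 0 | 0
  26 | 100110000100111110 | 1 | 1
  27 | 001100001001111101 | 0 | 1
  28 | 011000010011111011 | 0 | 1
  29 | 110000100111110111 | 1 | 0
  30 | 100001001111101110 | 1 | 0
  31 | 000010011111011100 | 0 | 1
  32 | 000100111110111001 | 0 | 0
  33 | 001001111101110010 | 0 | 1
  34 | 010011111011100101 | 0 | 1
  35 | 100111110111001011 | 1 | 0
  36 | 001111101110010110 | 0 | 0
  37 | 011111011100101100 | 0 | 0
  38 | 111110111001011000 | 1 | 0
  39 | 111101110010110000 | 1 | 1
  40 | 111011100101100001 | 1 | 0
  41 | 110111001011000010 | 1 | 0
  42 | 101110010110000100 | 1 | 1
  43 | 011100101100001001 | 0 | 0
  44 | 111001011000010010 | 1 | 1
  45 | 110010110000100101 | 1 | 1
  46 | 100101100001001011 | 1 | 0
  47 | 001011000010010110 | 0 | 0
  48 | 010110000100101100 | 0 | 0
  49 | 101100001001011000 | 1 | 0
  50 | 011000010010110000 | 0 | 0
  51 | 110000100101100000 | 1 | 0
  52 | 100001001011000000 | 1 | 0
  53 | 000010010110000000 | 0 | 0
  54 | 000100101100000000 | 0 | 0
  55 | 001001011000000000 | 0 | 0
  56 | 010010110000000000 | 0 | 0
  57 | 100101100000000000 | 1 | 1
  58 | 001011000000000001 | 0 | 0
  59 | 010110000000000010 | 0 | 0
  60 | 101100000000000100 | 1 | 1
  61 | 011000000000001001 | 0 | 0
  62 | 110000000000010010 | 1 | 1
  63 | 100000000000100101 | 1 | 1
  64 | 000000000001001011 | 0 | 1
  65 | 000000000010010111 | 0 | 0
  66 | 000000000100101110 | 0 | 0
  67 | 000000001001011100 | 0 | 1
  68 | 000000010010111001 | 0 | 0
  69 | 000000100101110010 | 0 | 1
  70 | 000001001011100101 | 0 | 1
  71 | 000010010111001011 | 0 | 1
  72 | 000100101110010111 | 0 | 0
  73 | 001001011100101110 | 0 | 0
  74 | 010010111001011100 | 0 | 1
  75 | 100101110010111001 | 1 | 1
  76 | 001011100101110011 | 0 | 1
  77 | 010111001011100111 | 0 | 1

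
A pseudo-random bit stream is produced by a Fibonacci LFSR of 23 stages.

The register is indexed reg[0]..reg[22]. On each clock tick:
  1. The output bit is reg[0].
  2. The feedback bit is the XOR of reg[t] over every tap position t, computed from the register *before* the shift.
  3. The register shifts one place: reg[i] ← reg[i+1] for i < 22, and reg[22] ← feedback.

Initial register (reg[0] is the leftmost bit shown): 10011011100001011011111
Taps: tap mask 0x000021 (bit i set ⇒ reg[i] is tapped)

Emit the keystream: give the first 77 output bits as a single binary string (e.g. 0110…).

10011011100001011011111111010110011001001000101000110101111010111001100100010

tick  register→output (feedback)
  0  10011011100001011011111→1 (1)
  1  00110111000010110111111→0 (1)
  2  01101110000101101111111→0 (1)
  3  11011100001011011111111→1 (0)
  4  10111000010110111111110→1 (1)
  5  01110000101101111111101→0 (0)
  6  11100001011011111111010→1 (1)
  7  11000010110111111110101→1 (1)
  8  10000101101111111101011→1 (0)
  9  00001011011111111010110→0 (0)
 10  00010110111111110101100→0 (1)
 11  00101101111111101011001→0 (1)
 12  01011011111111010110011→0 (0)
 13  10110111111110101100110→1 (0)
 14  01101111111101011001100→0 (1)
 15  11011111111010110011001→1 (0)
 16  10111111110101100110010→1 (0)
 17  01111111101011001100100→0 (1)
 18  11111111010110011001001→1 (0)
 19  11111110101100110010010→1 (0)
 20  11111101011001100100100→1 (0)
 21  11111010110011001001000→1 (1)
 22  11110101100110010010001→1 (0)
 23  11101011001100100100010→1 (1)
 24  11010110011001001000101→1 (0)
 25  10101100110010010001010→1 (0)
 26  01011001100100100010100→0 (0)
 27  10110011001001000101000→1 (1)
 28  01100110010010001010001→0 (1)
 29  11001100100100010100011→1 (0)
 30  10011001001000101000110→1 (1)
 31  00110010010001010001101→0 (0)
 32  01100100100010100011010→0 (1)
 33  11001001000101000110101→1 (1)
 34  10010010001010001101011→1 (1)
 35  00100100010100011010111→0 (1)
 36  01001000101000110101111→0 (0)
 37  10010001010001101011110→1 (1)
 38  00100010100011010111101→0 (0)
 39  01000101000110101111010→0 (1)
 40  10001010001101011110101→1 (1)
 41  00010100011010111101011→0 (1)
 42  00101000110101111010111→0 (0)
 43  01010001101011110101110→0 (0)
 44  10100011010111101011100→1 (1)
 45  01000110101111010111001→0 (1)
 46  10001101011110101110011→1 (0)
 47  00011010111101011100110→0 (0)
 48  00110101111010111001100→0 (1)
 49  01101011110101110011001→0 (0)
 50  11010111101011100110010→1 (0)
 51  10101111010111001100100→1 (0)
 52  01011110101110011001000→0 (1)
 53  10111101011100110010001→1 (0)
 54  01111010111001100100010→0 (0)
 55  11110101110011001000100→1 (0)
 56  11101011100110010001000→1 (1)
 57  11010111001100100010001→1 (0)
 58  10101110011001000100010→1 (0)
 59  01011100110010001000100→0 (1)
 60  10111001100100010001001→1 (1)
 61  01110011001000100010011→0 (0)
 62  11100110010001000100110→1 (0)
 63  11001100100010001001100→1 (0)
 64  10011001000100010011000→1 (1)
 65  00110010001000100110001→0 (0)
 66  01100100010001001100010→0 (1)
 67  11001000100010011000101→1 (1)
 68  10010001000100110001011→1 (1)
 69  00100010001001100010111→0 (0)
 70  01000100010011000101110→0 (1)
 71  10001000100110001011101→1 (1)
 72  00010001001100010111011→0 (0)
 73  00100010011000101110110→0 (0)
 74  01000100110001011101100→0 (1)
 75  10001001100010111011001→1 (1)
 76  00010011000101110110011→0 (0)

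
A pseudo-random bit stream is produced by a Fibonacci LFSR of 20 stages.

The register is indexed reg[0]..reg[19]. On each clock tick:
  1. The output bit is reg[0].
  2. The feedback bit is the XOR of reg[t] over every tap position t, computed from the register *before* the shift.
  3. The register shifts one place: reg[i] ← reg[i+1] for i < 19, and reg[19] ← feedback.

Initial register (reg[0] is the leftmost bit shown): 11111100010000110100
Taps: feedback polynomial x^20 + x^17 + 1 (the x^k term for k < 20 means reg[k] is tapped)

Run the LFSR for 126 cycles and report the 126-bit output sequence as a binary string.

k : reg_k → out_k, fb_k
0: 11111100010000110100 → 1, fb=0
1: 11111000100001101000 → 1, fb=1
2: 11110001000011010001 → 1, fb=1
3: 11100010000110100011 → 1, fb=1
4: 11000100001101000111 → 1, fb=0
5: 10001000011010001110 → 1, fb=0
6: 00010000110100011100 → 0, fb=1
7: 00100001101000111001 → 0, fb=0
8: 01000011010001110010 → 0, fb=0
9: 10000110100011100100 → 1, fb=0
10: 00001101000111001000 → 0, fb=0
11: 00011010001110010000 → 0, fb=0
12: 00110100011100100000 → 0, fb=0
13: 01101000111001000000 → 0, fb=0
14: 11010001110010000000 → 1, fb=1
15: 10100011100100000001 → 1, fb=1
16: 01000111001000000011 → 0, fb=0
17: 10001110010000000110 → 1, fb=0
18: 00011100100000001100 → 0, fb=1
19: 00111001000000011001 → 0, fb=0
20: 01110010000000110010 → 0, fb=0
21: 11100100000001100100 → 1, fb=0
22: 11001000000011001000 → 1, fb=1
23: 10010000000110010001 → 1, fb=1
24: 00100000001100100011 → 0, fb=0
25: 01000000011001000110 → 0, fb=1
26: 10000000110010001101 → 1, fb=0
27: 00000001100100011010 → 0, fb=0
28: 00000011001000110100 → 0, fb=1
29: 00000110010001101001 → 0, fb=0
30: 00001100100011010010 → 0, fb=0
31: 00011001000110100100 → 0, fb=1
32: 00110010001101001001 → 0, fb=0
33: 01100100011010010010 → 0, fb=0
34: 11001000110100100100 → 1, fb=0
35: 10010001101001001000 → 1, fb=1
36: 00100011010010010001 → 0, fb=0
37: 01000110100100100010 → 0, fb=0
38: 10001101001001000100 → 1, fb=0
39: 00011010010010001000 → 0, fb=0
40: 00110100100100010000 → 0, fb=0
41: 01101001001000100000 → 0, fb=0
42: 11010010010001000000 → 1, fb=1
43: 10100100100010000001 → 1, fb=1
44: 01001001000100000011 → 0, fb=0
45: 10010010001000000110 → 1, fb=0
46: 00100100010000001100 → 0, fb=1
47: 01001000100000011001 → 0, fb=0
48: 10010001000000110010 → 1, fb=1
49: 00100010000001100101 → 0, fb=1
50: 01000100000011001011 → 0, fb=0
51: 10001000000110010110 → 1, fb=0
52: 00010000001100101100 → 0, fb=1
53: 00100000011001011001 → 0, fb=0
54: 01000000110010110010 → 0, fb=0
55: 10000001100101100100 → 1, fb=0
56: 00000011001011001000 → 0, fb=0
57: 00000110010110010000 → 0, fb=0
58: 00001100101100100000 → 0, fb=0
59: 00011001011001000000 → 0, fb=0
60: 00110010110010000000 → 0, fb=0
61: 01100101100100000000 → 0, fb=0
62: 11001011001000000000 → 1, fb=1
63: 10010110010000000001 → 1, fb=1
64: 00101100100000000011 → 0, fb=0
65: 01011001000000000110 → 0, fb=1
66: 10110010000000001101 → 1, fb=0
67: 01100100000000011010 → 0, fb=0
68: 11001000000000110100 → 1, fb=0
69: 10010000000001101000 → 1, fb=1
70: 00100000000011010001 → 0, fb=0
71: 01000000000110100010 → 0, fb=0
72: 10000000001101000100 → 1, fb=0
73: 00000000011010001000 → 0, fb=0
74: 00000000110100010000 → 0, fb=0
75: 00000001101000100000 → 0, fb=0
76: 00000011010001000000 → 0, fb=0
77: 00000110100010000000 → 0, fb=0
78: 00001101000100000000 → 0, fb=0
79: 00011010001000000000 → 0, fb=0
80: 00110100010000000000 → 0, fb=0
81: 01101000100000000000 → 0, fb=0
82: 11010001000000000000 → 1, fb=1
83: 10100010000000000001 → 1, fb=1
84: 01000100000000000011 → 0, fb=0
85: 10001000000000000110 → 1, fb=0
86: 00010000000000001100 → 0, fb=1
87: 00100000000000011001 → 0, fb=0
88: 01000000000000110010 → 0, fb=0
89: 10000000000001100100 → 1, fb=0
90: 00000000000011001000 → 0, fb=0
91: 00000000000110010000 → 0, fb=0
92: 00000000001100100000 → 0, fb=0
93: 00000000011001000000 → 0, fb=0
94: 00000000110010000000 → 0, fb=0
95: 00000001100100000000 → 0, fb=0
96: 00000011001000000000 → 0, fb=0
97: 00000110010000000000 → 0, fb=0
98: 00001100100000000000 → 0, fb=0
99: 00011001000000000000 → 0, fb=0
100: 00110010000000000000 → 0, fb=0
101: 01100100000000000000 → 0, fb=0
102: 11001000000000000000 → 1, fb=1
103: 10010000000000000001 → 1, fb=1
104: 00100000000000000011 → 0, fb=0
105: 01000000000000000110 → 0, fb=1
106: 10000000000000001101 → 1, fb=0
107: 00000000000000011010 → 0, fb=0
108: 00000000000000110100 → 0, fb=1
109: 00000000000001101001 → 0, fb=0
110: 00000000000011010010 → 0, fb=0
111: 00000000000110100100 → 0, fb=1
112: 00000000001101001001 → 0, fb=0
113: 00000000011010010010 → 0, fb=0
114: 00000000110100100100 → 0, fb=1
115: 00000001101001001001 → 0, fb=0
116: 00000011010010010010 → 0, fb=0
117: 00000110100100100100 → 0, fb=1
118: 00001101001001001001 → 0, fb=0
119: 00011010010010010010 → 0, fb=0
120: 00110100100100100100 → 0, fb=1
121: 01101001001001001001 → 0, fb=0
122: 11010010010010010010 → 1, fb=1
123: 10100100100100100101 → 1, fb=0
124: 01001001001001001010 → 0, fb=0
125: 10010010010010010100 → 1, fb=0

111111000100001101000111001000000011001000110100100100010000001100101100100000000011010001000000000000110010000000000000001101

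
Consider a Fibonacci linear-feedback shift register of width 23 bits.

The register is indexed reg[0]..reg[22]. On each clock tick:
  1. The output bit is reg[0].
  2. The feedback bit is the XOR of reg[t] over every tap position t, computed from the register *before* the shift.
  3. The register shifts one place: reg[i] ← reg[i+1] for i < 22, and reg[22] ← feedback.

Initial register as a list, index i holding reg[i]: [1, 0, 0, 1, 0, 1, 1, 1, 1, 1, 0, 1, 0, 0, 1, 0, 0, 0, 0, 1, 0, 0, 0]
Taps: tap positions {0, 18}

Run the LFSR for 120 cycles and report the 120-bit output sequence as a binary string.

100101111101001000010001101000101011000110101110001101001100010101110111110101110011001101110100000011100001011001011010

step | reg (before) | out | fb
   0 | 10010111110100100001000 | 1 | 1
   1 | 00101111101001000010001 | 0 | 1
   2 | 01011111010010000100011 | 0 | 0
   3 | 10111110100100001000110 | 1 | 1
   4 | 01111101001000010001101 | 0 | 0
   5 | 11111010010000100011010 | 1 | 0
   6 | 11110100100001000110100 | 1 | 0
   7 | 11101001000010001101000 | 1 | 1
   8 | 11010010000100011010001 | 1 | 0
   9 | 10100100001000110100010 | 1 | 1
  10 | 01001000010001101000101 | 0 | 0
  11 | 10010000100011010001010 | 1 | 1
  12 | 00100001000110100010101 | 0 | 1
  13 | 01000010001101000101011 | 0 | 0
  14 | 10000100011010001010110 | 1 | 0
  15 | 00001000110100010101100 | 0 | 0
  16 | 00010001101000101011000 | 0 | 1
  17 | 00100011010001010110001 | 0 | 1
  18 | 01000110100010101100011 | 0 | 0
  19 | 10001101000101011000110 | 1 | 1
  20 | 00011010001010110001101 | 0 | 0
  21 | 00110100010101100011010 | 0 | 1
  22 | 01101000101011000110101 | 0 | 1
  23 | 11010001010110001101011 | 1 | 1
  24 | 10100010101100011010111 | 1 | 0
  25 | 01000101011000110101110 | 0 | 0
  26 | 10001010110001101011100 | 1 | 0
  27 | 00010101100011010111000 | 0 | 1
  28 | 00101011000110101110001 | 0 | 1
  29 | 01010110001101011100011 | 0 | 0
  30 | 10101100011010111000110 | 1 | 1
  31 | 01011000110101110001101 | 0 | 0
  32 | 10110001101011100011010 | 1 | 0
  33 | 01100011010111000110100 | 0 | 1
  34 | 11000110101110001101001 | 1 | 1
  35 | 10001101011100011010011 | 1 | 0
  36 | 00011010111000110100110 | 0 | 0
  37 | 00110101110001101001100 | 0 | 0
  38 | 01101011100011010011000 | 0 | 1
  39 | 11010111000110100110001 | 1 | 0
  40 | 10101110001101001100010 | 1 | 1
  41 | 01011100011010011000101 | 0 | 0
  42 | 10111000110100110001010 | 1 | 1
  43 | 01110001101001100010101 | 0 | 1
  44 | 11100011010011000101011 | 1 | 1
  45 | 11000110100110001010111 | 1 | 0
  46 | 10001101001100010101110 | 1 | 1
  47 | 00011010011000101011101 | 0 | 1
  48 | 00110100110001010111011 | 0 | 1
  49 | 01101001100010101110111 | 0 | 1
  50 | 11010011000101011101111 | 1 | 1
  51 | 10100110001010111011111 | 1 | 0
  52 | 01001100010101110111110 | 0 | 1
  53 | 10011000101011101111101 | 1 | 0
  54 | 00110001010111011111010 | 0 | 1
  55 | 01100010101110111110101 | 0 | 1
  56 | 11000101011101111101011 | 1 | 1
  57 | 10001010111011111010111 | 1 | 0
  58 | 00010101110111110101110 | 0 | 0
  59 | 00101011101111101011100 | 0 | 1
  60 | 01010111011111010111001 | 0 | 1
  61 | 10101110111110101110011 | 1 | 0
  62 | 01011101111101011100110 | 0 | 0
  63 | 10111011111010111001100 | 1 | 1
  64 | 01110111110101110011001 | 0 | 1
  65 | 11101111101011100110011 | 1 | 0
  66 | 11011111010111001100110 | 1 | 1
  67 | 10111110101110011001101 | 1 | 1
  68 | 01111101011100110011011 | 0 | 1
  69 | 11111010111001100110111 | 1 | 0
  70 | 11110101110011001101110 | 1 | 1
  71 | 11101011100110011011101 | 1 | 0
  72 | 11010111001100110111010 | 1 | 0
  73 | 10101110011001101110100 | 1 | 0
  74 | 01011100110011011101000 | 0 | 0
  75 | 10111001100110111010000 | 1 | 0
  76 | 01110011001101110100000 | 0 | 0
  77 | 11100110011011101000000 | 1 | 1
  78 | 11001100110111010000001 | 1 | 1
  79 | 10011001101110100000011 | 1 | 1
  80 | 00110011011101000000111 | 0 | 0
  81 | 01100110111010000001110 | 0 | 0
  82 | 11001101110100000011100 | 1 | 0
  83 | 10011011101000000111000 | 1 | 0
  84 | 00110111010000001110000 | 0 | 1
  85 | 01101110100000011100001 | 0 | 0
  86 | 11011101000000111000010 | 1 | 1
  87 | 10111010000001110000101 | 1 | 1
  88 | 01110100000011100001011 | 0 | 0
  89 | 11101000000111000010110 | 1 | 0
  90 | 11010000001110000101100 | 1 | 1
  91 | 10100000011100001011001 | 1 | 0
  92 | 01000000111000010110010 | 0 | 1
  93 | 10000001110000101100101 | 1 | 1
  94 | 00000011100001011001011 | 0 | 0
  95 | 00000111000010110010110 | 0 | 1
  96 | 00001110000101100101101 | 0 | 0
  97 | 00011100001011001011010 | 0 | 1
  98 | 00111000010110010110101 | 0 | 1
  99 | 01110000101100101101011 | 0 | 0
 100 | 11100001011001011010110 | 1 | 0
 101 | 11000010110010110101100 | 1 | 1
 102 | 10000101100101101011001 | 1 | 0
 103 | 00001011001011010110010 | 0 | 1
 104 | 00010110010110101100101 | 0 | 0
 105 | 00101100101101011001010 | 0 | 0
 106 | 01011001011010110010100 | 0 | 1
 107 | 10110010110101100101001 | 1 | 1
 108 | 01100101101011001010011 | 0 | 1
 109 | 11001011010110010100111 | 1 | 1
 110 | 10010110101100101001111 | 1 | 1
 111 | 00101101011001010011111 | 0 | 1
 112 | 01011010110010100111111 | 0 | 1
 113 | 10110101100101001111111 | 1 | 0
 114 | 01101011001010011111110 | 0 | 1
 115 | 11010110010100111111101 | 1 | 0
 116 | 10101100101001111111010 | 1 | 0
 117 | 01011001010011111110100 | 0 | 1
 118 | 10110010100111111101001 | 1 | 1
 119 | 01100101001111111010011 | 0 | 1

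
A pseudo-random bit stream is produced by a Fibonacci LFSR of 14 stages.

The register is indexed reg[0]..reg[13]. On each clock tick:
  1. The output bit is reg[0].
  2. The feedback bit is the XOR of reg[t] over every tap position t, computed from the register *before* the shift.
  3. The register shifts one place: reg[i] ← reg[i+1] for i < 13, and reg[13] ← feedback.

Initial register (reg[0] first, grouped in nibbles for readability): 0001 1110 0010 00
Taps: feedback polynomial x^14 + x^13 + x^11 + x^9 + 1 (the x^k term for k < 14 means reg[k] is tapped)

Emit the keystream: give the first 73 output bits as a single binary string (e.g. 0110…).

step | reg (before) | out | fb
   0 | 00011110001000 | 0 | 0
   1 | 00111100010000 | 0 | 1
   2 | 01111000100001 | 0 | 1
   3 | 11110001000011 | 1 | 0
   4 | 11100010000110 | 1 | 0
   5 | 11000100001100 | 1 | 0
   6 | 10001000011000 | 1 | 0
   7 | 00010000110000 | 0 | 1
   8 | 00100001100001 | 0 | 1
   9 | 01000011000011 | 0 | 1
  10 | 10000110000111 | 1 | 1
  11 | 00001100001111 | 0 | 0
  12 | 00011000011110 | 0 | 0
  13 | 00110000111100 | 0 | 0
  14 | 01100001111000 | 0 | 1
  15 | 11000011110001 | 1 | 1
  16 | 10000111100011 | 1 | 0
  17 | 00001111000110 | 0 | 1
  18 | 00011110001101 | 0 | 0
  19 | 00111100011010 | 0 | 1
  20 | 01111000110101 | 0 | 1
  21 | 11110001101011 | 1 | 0
  22 | 11100011010110 | 1 | 1
  23 | 11000110101101 | 1 | 1
  24 | 10001101011011 | 1 | 1
  25 | 00011010110111 | 0 | 1
  26 | 00110101101111 | 0 | 0
  27 | 01101011011110 | 0 | 0
  28 | 11010110111100 | 1 | 1
  29 | 10101101111001 | 1 | 1
  30 | 01011011110011 | 0 | 0
  31 | 10110111100110 | 1 | 0
  32 | 01101111001100 | 0 | 1
  33 | 11011110011001 | 1 | 1
  34 | 10111100110011 | 1 | 1
  35 | 01111001100111 | 0 | 0
  36 | 11110011001110 | 1 | 0
  37 | 11100110011100 | 1 | 1
  38 | 11001100111001 | 1 | 1
  39 | 10011001110011 | 1 | 1
  40 | 00110011100111 | 0 | 0
  41 | 01100111001110 | 0 | 1
  42 | 11001110011101 | 1 | 0
  43 | 10011100111010 | 1 | 0
  44 | 00111001110100 | 0 | 0
  45 | 01110011101000 | 0 | 0
  46 | 11100111010000 | 1 | 0
  47 | 11001110100000 | 1 | 1
  48 | 10011101000001 | 1 | 0
  49 | 00111010000010 | 0 | 0
  50 | 01110100000100 | 0 | 1
  51 | 11101000001001 | 1 | 0
  52 | 11010000010010 | 1 | 0
  53 | 10100000100100 | 1 | 0
  54 | 01000001001000 | 0 | 0
  55 | 10000010010000 | 1 | 0
  56 | 00000100100000 | 0 | 0
  57 | 00001001000000 | 0 | 0
  58 | 00010010000000 | 0 | 0
  59 | 00100100000000 | 0 | 0
  60 | 01001000000000 | 0 | 0
  61 | 10010000000000 | 1 | 1
  62 | 00100000000001 | 0 | 1
  63 | 01000000000011 | 0 | 1
  64 | 10000000000111 | 1 | 1
  65 | 00000000001111 | 0 | 0
  66 | 00000000011110 | 0 | 0
  67 | 00000000111100 | 0 | 0
  68 | 00000001111000 | 0 | 1
  69 | 00000011110001 | 0 | 0
  70 | 00000111100010 | 0 | 0
  71 | 00001111000100 | 0 | 1
  72 | 00011110001001 | 0 | 1

0001111000100001100001111000110101101111001100111001110100000100100000000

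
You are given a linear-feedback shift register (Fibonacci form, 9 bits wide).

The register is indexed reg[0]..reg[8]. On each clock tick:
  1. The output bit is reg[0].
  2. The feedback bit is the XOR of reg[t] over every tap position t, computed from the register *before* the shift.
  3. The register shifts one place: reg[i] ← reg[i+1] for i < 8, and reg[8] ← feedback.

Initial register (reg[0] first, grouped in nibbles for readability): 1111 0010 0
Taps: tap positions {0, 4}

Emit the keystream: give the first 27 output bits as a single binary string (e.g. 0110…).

111100100110101001100110000

k : reg_k → out_k, fb_k
0: 111100100 → 1, fb=1
1: 111001001 → 1, fb=1
2: 110010011 → 1, fb=0
3: 100100110 → 1, fb=1
4: 001001101 → 0, fb=0
5: 010011010 → 0, fb=1
6: 100110101 → 1, fb=0
7: 001101010 → 0, fb=0
8: 011010100 → 0, fb=1
9: 110101001 → 1, fb=1
10: 101010011 → 1, fb=0
11: 010100110 → 0, fb=0
12: 101001100 → 1, fb=1
13: 010011001 → 0, fb=1
14: 100110011 → 1, fb=0
15: 001100110 → 0, fb=0
16: 011001100 → 0, fb=0
17: 110011000 → 1, fb=0
18: 100110000 → 1, fb=0
19: 001100000 → 0, fb=0
20: 011000000 → 0, fb=0
21: 110000000 → 1, fb=1
22: 100000001 → 1, fb=1
23: 000000011 → 0, fb=0
24: 000000110 → 0, fb=0
25: 000001100 → 0, fb=0
26: 000011000 → 0, fb=1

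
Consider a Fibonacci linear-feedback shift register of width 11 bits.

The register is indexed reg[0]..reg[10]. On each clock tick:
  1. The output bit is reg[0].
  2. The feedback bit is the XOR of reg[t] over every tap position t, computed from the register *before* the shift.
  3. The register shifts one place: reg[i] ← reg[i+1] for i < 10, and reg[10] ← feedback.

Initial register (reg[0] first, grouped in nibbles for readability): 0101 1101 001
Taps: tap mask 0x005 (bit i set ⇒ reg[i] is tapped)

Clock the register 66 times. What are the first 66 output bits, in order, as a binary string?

010111010010010100110110001111011101100101010111100000010011000010

step | reg (before) | out | fb
   0 | 01011101001 | 0 | 0
   1 | 10111010010 | 1 | 0
   2 | 01110100100 | 0 | 1
   3 | 11101001001 | 1 | 0
   4 | 11010010010 | 1 | 1
   5 | 10100100101 | 1 | 0
   6 | 01001001010 | 0 | 0
   7 | 10010010100 | 1 | 1
   8 | 00100101001 | 0 | 1
   9 | 01001010011 | 0 | 0
  10 | 10010100110 | 1 | 1
  11 | 00101001101 | 0 | 1
  12 | 01010011011 | 0 | 0
  13 | 10100110110 | 1 | 0
  14 | 01001101100 | 0 | 0
  15 | 10011011000 | 1 | 1
  16 | 00110110001 | 0 | 1
  17 | 01101100011 | 0 | 1
  18 | 11011000111 | 1 | 1
  19 | 10110001111 | 1 | 0
  20 | 01100011110 | 0 | 1
  21 | 11000111101 | 1 | 1
  22 | 10001111011 | 1 | 1
  23 | 00011110111 | 0 | 0
  24 | 00111101110 | 0 | 1
  25 | 01111011101 | 0 | 1
  26 | 11110111011 | 1 | 0
  27 | 11101110110 | 1 | 0
  28 | 11011101100 | 1 | 1
  29 | 10111011001 | 1 | 0
  30 | 01110110010 | 0 | 1
  31 | 11101100101 | 1 | 0
  32 | 11011001010 | 1 | 1
  33 | 10110010101 | 1 | 0
  34 | 01100101010 | 0 | 1
  35 | 11001010101 | 1 | 1
  36 | 10010101011 | 1 | 1
  37 | 00101010111 | 0 | 1
  38 | 01010101111 | 0 | 0
  39 | 10101011110 | 1 | 0
  40 | 01010111100 | 0 | 0
  41 | 10101111000 | 1 | 0
  42 | 01011110000 | 0 | 0
  43 | 10111100000 | 1 | 0
  44 | 01111000000 | 0 | 1
  45 | 11110000001 | 1 | 0
  46 | 11100000010 | 1 | 0
  47 | 11000000100 | 1 | 1
  48 | 10000001001 | 1 | 1
  49 | 00000010011 | 0 | 0
  50 | 00000100110 | 0 | 0
  51 | 00001001100 | 0 | 0
  52 | 00010011000 | 0 | 0
  53 | 00100110000 | 0 | 1
  54 | 01001100001 | 0 | 0
  55 | 10011000010 | 1 | 1
  56 | 00110000101 | 0 | 1
  57 | 01100001011 | 0 | 1
  58 | 11000010111 | 1 | 1
  59 | 10000101111 | 1 | 1
  60 | 00001011111 | 0 | 0
  61 | 00010111110 | 0 | 0
  62 | 00101111100 | 0 | 1
  63 | 01011111001 | 0 | 0
  64 | 10111110010 | 1 | 0
  65 | 01111100100 | 0 | 1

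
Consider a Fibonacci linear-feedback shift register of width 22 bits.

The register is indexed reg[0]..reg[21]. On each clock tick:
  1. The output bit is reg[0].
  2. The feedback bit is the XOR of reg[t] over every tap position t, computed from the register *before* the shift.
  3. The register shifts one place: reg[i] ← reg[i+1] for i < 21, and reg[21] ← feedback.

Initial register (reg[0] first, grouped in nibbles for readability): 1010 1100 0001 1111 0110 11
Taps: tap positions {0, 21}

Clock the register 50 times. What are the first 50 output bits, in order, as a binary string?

10101100000111110110110011011111101010010010001001

step | reg (before) | out | fb
   0 | 1010110000011111011011 | 1 | 0
   1 | 0101100000111110110110 | 0 | 0
   2 | 1011000001111101101100 | 1 | 1
   3 | 0110000011111011011001 | 0 | 1
   4 | 1100000111110110110011 | 1 | 0
   5 | 1000001111101101100110 | 1 | 1
   6 | 0000011111011011001101 | 0 | 1
   7 | 0000111110110110011011 | 0 | 1
   8 | 0001111101101100110111 | 0 | 1
   9 | 0011111011011001101111 | 0 | 1
  10 | 0111110110110011011111 | 0 | 1
  11 | 1111101101100110111111 | 1 | 0
  12 | 1111011011001101111110 | 1 | 1
  13 | 1110110110011011111101 | 1 | 0
  14 | 1101101100110111111010 | 1 | 1
  15 | 1011011001101111110101 | 1 | 0
  16 | 0110110011011111101010 | 0 | 0
  17 | 1101100110111111010100 | 1 | 1
  18 | 1011001101111110101001 | 1 | 0
  19 | 0110011011111101010010 | 0 | 0
  20 | 1100110111111010100100 | 1 | 1
  21 | 1001101111110101001001 | 1 | 0
  22 | 0011011111101010010010 | 0 | 0
  23 | 0110111111010100100100 | 0 | 0
  24 | 1101111110101001001000 | 1 | 1
  25 | 1011111101010010010001 | 1 | 0
  26 | 0111111010100100100010 | 0 | 0
  27 | 1111110101001001000100 | 1 | 1
  28 | 1111101010010010001001 | 1 | 0
  29 | 1111010100100100010010 | 1 | 1
  30 | 1110101001001000100101 | 1 | 0
  31 | 1101010010010001001010 | 1 | 1
  32 | 1010100100100010010101 | 1 | 0
  33 | 0101001001000100101010 | 0 | 0
  34 | 1010010010001001010100 | 1 | 1
  35 | 0100100100010010101001 | 0 | 1
  36 | 1001001000100101010011 | 1 | 0
  37 | 0010010001001010100110 | 0 | 0
  38 | 0100100010010101001100 | 0 | 0
  39 | 1001000100101010011000 | 1 | 1
  40 | 0010001001010100110001 | 0 | 1
  41 | 0100010010101001100011 | 0 | 1
  42 | 1000100101010011000111 | 1 | 0
  43 | 0001001010100110001110 | 0 | 0
  44 | 0010010101001100011100 | 0 | 0
  45 | 0100101010011000111000 | 0 | 0
  46 | 1001010100110001110000 | 1 | 1
  47 | 0010101001100011100001 | 0 | 1
  48 | 0101010011000111000011 | 0 | 1
  49 | 1010100110001110000111 | 1 | 0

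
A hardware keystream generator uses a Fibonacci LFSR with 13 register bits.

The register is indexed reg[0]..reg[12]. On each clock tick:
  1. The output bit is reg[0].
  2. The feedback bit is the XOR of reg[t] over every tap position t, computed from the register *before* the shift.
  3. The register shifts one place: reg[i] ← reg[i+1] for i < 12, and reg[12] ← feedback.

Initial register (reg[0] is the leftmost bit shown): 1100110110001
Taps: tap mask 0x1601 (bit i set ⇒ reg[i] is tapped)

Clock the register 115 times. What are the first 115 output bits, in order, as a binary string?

1100110110001010111010101100001000100000000111011011011001111001111000010101111000110101111000101001100100111111011

tick  register→output (feedback)
  0  1100110110001→1 (0)
  1  1001101100010→1 (1)
  2  0011011000101→0 (0)
  3  0110110001010→0 (1)
  4  1101100010101→1 (1)
  5  1011000101011→1 (1)
  6  0110001010111→0 (0)
  7  1100010101110→1 (1)
  8  1000101011101→1 (0)
  9  0001010111010→0 (1)
 10  0010101110101→0 (0)
 11  0101011101010→0 (1)
 12  1010111010101→1 (1)
 13  0101110101011→0 (0)
 14  1011101010110→1 (0)
 15  0111010101100→0 (0)
 16  1110101011000→1 (0)
 17  1101010110000→1 (1)
 18  1010101100001→1 (0)
 19  0101011000010→0 (0)
 20  1010110000100→1 (0)
 21  0101100001000→0 (1)
 22  1011000010001→1 (0)
 23  0110000100010→0 (0)
 24  1100001000100→1 (0)
 25  1000010001000→1 (0)
 26  0000100010000→0 (0)
 27  0001000100000→0 (0)
 28  0010001000000→0 (0)
 29  0100010000000→0 (0)
 30  1000100000000→1 (1)
 31  0001000000001→0 (1)
 32  0010000000011→0 (1)
 33  0100000000111→0 (0)
 34  1000000001110→1 (1)
 35  0000000011101→0 (1)
 36  0000000111011→0 (0)
 37  0000001110110→0 (1)
 38  0000011101101→0 (1)
 39  0000111011011→0 (0)
 40  0001110110110→0 (1)
 41  0011101101101→0 (1)
 42  0111011011011→0 (0)
 43  1110110110110→1 (0)
 44  1101101101100→1 (1)
 45  1011011011001→1 (1)
 46  0110110110011→0 (1)
 47  1101101100111→1 (1)
 48  1011011001111→1 (0)
 49  0110110011110→0 (0)
 50  1101100111100→1 (1)
 51  1011001111001→1 (1)
 52  0110011110011→0 (1)
 53  1100111100111→1 (1)
 54  1001111001111→1 (0)
 55  0011110011110→0 (0)
 56  0111100111100→0 (0)
 57  1111001111000→1 (0)
 58  1110011110000→1 (1)
 59  1100111100001→1 (0)
 60  1001111000010→1 (1)
 61  0011110000101→0 (0)
 62  0111100001010→0 (1)
 63  1111000010101→1 (1)
 64  1110000101011→1 (1)
 65  1100001010111→1 (1)
 66  1000010101111→1 (0)
 67  0000101011110→0 (0)
 68  0001010111100→0 (0)
 69  0010101111000→0 (1)
 70  0101011110001→0 (1)
 71  1010111100011→1 (0)
 72  0101111000110→0 (1)
 73  1011110001101→1 (0)
 74  0111100011010→0 (1)
 75  1111000110101→1 (1)
 76  1110001101011→1 (1)
 77  1100011010111→1 (1)
 78  1000110101111→1 (0)
 79  0001101011110→0 (0)
 80  0011010111100→0 (0)
 81  0110101111000→0 (1)
 82  1101011110001→1 (0)
 83  1010111100010→1 (1)
 84  0101111000101→0 (0)
 85  1011110001010→1 (0)
 86  0111100010100→0 (1)
 87  1111000101001→1 (1)
 88  1110001010011→1 (0)
 89  1100010100110→1 (0)
 90  1000101001100→1 (1)
 91  0001010011001→0 (0)
 92  0010100110010→0 (0)
 93  0101001100100→0 (1)
 94  1010011001001→1 (1)
 95  0100110010011→0 (1)
 96  1001100100111→1 (1)
 97  0011001001111→0 (1)
 98  0110010011111→0 (1)
 99  1100100111111→1 (0)
100  1001001111110→1 (1)
101  0010011111101→0 (1)
102  0100111111011→0 (0)
103  1001111110110→1 (0)
104  0011111101100→0 (0)
105  0111111011000→0 (1)
106  1111110110001→1 (0)
107  1111101100010→1 (1)
108  1111011000101→1 (1)
109  1110110001011→1 (1)
110  1101100010111→1 (1)
111  1011000101111→1 (0)
112  0110001011110→0 (0)
113  1100010111100→1 (1)
114  1000101111001→1 (1)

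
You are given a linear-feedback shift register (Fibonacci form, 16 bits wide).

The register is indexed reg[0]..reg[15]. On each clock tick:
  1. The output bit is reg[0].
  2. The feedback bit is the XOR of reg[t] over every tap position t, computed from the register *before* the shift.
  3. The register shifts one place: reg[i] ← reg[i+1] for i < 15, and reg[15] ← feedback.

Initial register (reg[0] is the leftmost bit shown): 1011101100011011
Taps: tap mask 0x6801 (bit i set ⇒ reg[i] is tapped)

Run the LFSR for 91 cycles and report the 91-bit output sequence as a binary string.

1011101100011011111000000001111100110011001010010001111111011010000011010100101111011111101

k : reg_k → out_k, fb_k
0: 1011101100011011 → 1, fb=1
1: 0111011000110111 → 0, fb=1
2: 1110110001101111 → 1, fb=1
3: 1101100011011111 → 1, fb=0
4: 1011000110111110 → 1, fb=0
5: 0110001101111100 → 0, fb=0
6: 1100011011111000 → 1, fb=0
7: 1000110111110000 → 1, fb=0
8: 0001101111100000 → 0, fb=0
9: 0011011111000000 → 0, fb=0
10: 0110111110000000 → 0, fb=0
11: 1101111100000000 → 1, fb=1
12: 1011111000000001 → 1, fb=1
13: 0111110000000011 → 0, fb=1
14: 1111100000000111 → 1, fb=1
15: 1111000000001111 → 1, fb=1
16: 1110000000011111 → 1, fb=0
17: 1100000000111110 → 1, fb=0
18: 1000000001111100 → 1, fb=1
19: 0000000011111001 → 0, fb=1
20: 0000000111110011 → 0, fb=0
21: 0000001111100110 → 0, fb=0
22: 0000011111001100 → 0, fb=1
23: 0000111110011001 → 0, fb=1
24: 0001111100110011 → 0, fb=0
25: 0011111001100110 → 0, fb=0
26: 0111110011001100 → 0, fb=1
27: 1111100110011001 → 1, fb=0
28: 1111001100110010 → 1, fb=1
29: 1110011001100101 → 1, fb=0
30: 1100110011001010 → 1, fb=0
31: 1001100110010100 → 1, fb=1
32: 0011001100101001 → 0, fb=0
33: 0110011001010010 → 0, fb=0
34: 1100110010100100 → 1, fb=0
35: 1001100101001000 → 1, fb=1
36: 0011001010010001 → 0, fb=1
37: 0110010100100011 → 0, fb=1
38: 1100101001000111 → 1, fb=1
39: 1001010010001111 → 1, fb=1
40: 0010100100011111 → 0, fb=1
41: 0101001000111111 → 0, fb=1
42: 1010010001111111 → 1, fb=0
43: 0100100011111110 → 0, fb=1
44: 1001000111111101 → 1, fb=1
45: 0010001111111011 → 0, fb=0
46: 0100011111110110 → 0, fb=1
47: 1000111111101101 → 1, fb=0
48: 0001111111011010 → 0, fb=0
49: 0011111110110100 → 0, fb=0
50: 0111111101101000 → 0, fb=0
51: 1111111011010000 → 1, fb=0
52: 1111110110100000 → 1, fb=1
53: 1111101101000001 → 1, fb=1
54: 1111011010000011 → 1, fb=0
55: 1110110100000110 → 1, fb=1
56: 1101101000001101 → 1, fb=0
57: 1011010000011010 → 1, fb=1
58: 0110100000110101 → 0, fb=0
59: 1101000001101010 → 1, fb=0
60: 1010000011010100 → 1, fb=1
61: 0100000110101001 → 0, fb=0
62: 1000001101010010 → 1, fb=1
63: 0000011010100101 → 0, fb=1
64: 0000110101001011 → 0, fb=1
65: 0001101010010111 → 0, fb=1
66: 0011010100101111 → 0, fb=0
67: 0110101001011110 → 0, fb=1
68: 1101010010111101 → 1, fb=1
69: 1010100101111011 → 1, fb=1
70: 0101001011110111 → 0, fb=1
71: 1010010111101111 → 1, fb=1
72: 0100101111011111 → 0, fb=1
73: 1001011110111111 → 1, fb=0
74: 0010111101111110 → 0, fb=1
75: 0101111011111101 → 0, fb=0
76: 1011110111111010 → 1, fb=1
77: 0111101111110101 → 0, fb=0
78: 1111011111101010 → 1, fb=0
79: 1110111111010100 → 1, fb=1
80: 1101111110101001 → 1, fb=1
81: 1011111101010011 → 1, fb=1
82: 0111111010100111 → 0, fb=0
83: 1111110101001110 → 1, fb=1
84: 1111101010011101 → 1, fb=1
85: 1111010100111011 → 1, fb=1
86: 1110101001110111 → 1, fb=0
87: 1101010011101110 → 1, fb=1
88: 1010100111011101 → 1, fb=1
89: 0101001110111011 → 0, fb=0
90: 1010011101110110 → 1, fb=0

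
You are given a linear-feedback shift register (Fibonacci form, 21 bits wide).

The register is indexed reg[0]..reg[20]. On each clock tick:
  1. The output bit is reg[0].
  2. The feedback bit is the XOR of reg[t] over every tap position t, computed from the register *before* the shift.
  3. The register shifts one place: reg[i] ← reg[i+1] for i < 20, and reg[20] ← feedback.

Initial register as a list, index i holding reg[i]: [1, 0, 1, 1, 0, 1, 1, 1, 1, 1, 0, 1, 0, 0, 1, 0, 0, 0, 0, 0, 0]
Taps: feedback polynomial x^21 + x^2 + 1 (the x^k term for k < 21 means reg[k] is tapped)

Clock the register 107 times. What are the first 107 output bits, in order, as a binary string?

tick  register→output (feedback)
  0  101101111101001000000→1 (0)
  1  011011111010010000000→0 (1)
  2  110111110100100000001→1 (1)
  3  101111101001000000011→1 (0)
  4  011111010010000000110→0 (1)
  5  111110100100000001101→1 (0)
  6  111101001000000011010→1 (0)
  7  111010010000000110100→1 (0)
  8  110100100000001101000→1 (1)
  9  101001000000011010001→1 (0)
 10  010010000000110100010→0 (0)
 11  100100000001101000100→1 (1)
 12  001000000011010001001→0 (1)
 13  010000000110100010011→0 (0)
 14  100000001101000100110→1 (1)
 15  000000011010001001101→0 (0)
 16  000000110100010011010→0 (0)
 17  000001101000100110100→0 (0)
 18  000011010001001101000→0 (0)
 19  000110100010011010000→0 (0)
 20  001101000100110100000→0 (1)
 21  011010001001101000001→0 (1)
 22  110100010011010000011→1 (1)
 23  101000100110100000111→1 (0)
 24  010001001101000001110→0 (0)
 25  100010011010000011100→1 (1)
 26  000100110100000111001→0 (0)
 27  001001101000001110010→0 (1)
 28  010011010000011100101→0 (0)
 29  100110100000111001010→1 (1)
 30  001101000001110010101→0 (1)
 31  011010000011100101011→0 (1)
 32  110100000111001010111→1 (1)
 33  101000001110010101111→1 (0)
 34  010000011100101011110→0 (0)
 35  100000111001010111100→1 (1)
 36  000001110010101111001→0 (0)
 37  000011100101011110010→0 (0)
 38  000111001010111100100→0 (0)
 39  001110010101111001000→0 (1)
 40  011100101011110010001→0 (1)
 41  111001010111100100011→1 (0)
 42  110010101111001000110→1 (1)
 43  100101011110010001101→1 (1)
 44  001010111100100011011→0 (1)
 45  010101111001000110111→0 (0)
 46  101011110010001101110→1 (0)
 47  010111100100011011100→0 (0)
 48  101111001000110111000→1 (0)
 49  011110010001101110000→0 (1)
 50  111100100011011100001→1 (0)
 51  111001000110111000010→1 (0)
 52  110010001101110000100→1 (1)
 53  100100011011100001001→1 (1)
 54  001000110111000010011→0 (1)
 55  010001101110000100111→0 (0)
 56  100011011100001001110→1 (1)
 57  000110111000010011101→0 (0)
 58  001101110000100111010→0 (1)
 59  011011100001001110101→0 (1)
 60  110111000010011101011→1 (1)
 61  101110000100111010111→1 (0)
 62  011100001001110101110→0 (1)
 63  111000010011101011101→1 (0)
 64  110000100111010111010→1 (1)
 65  100001001110101110101→1 (1)
 66  000010011101011101011→0 (0)
 67  000100111010111010110→0 (0)
 68  001001110101110101100→0 (1)
 69  010011101011101011001→0 (0)
 70  100111010111010110010→1 (1)
 71  001110101110101100101→0 (1)
 72  011101011101011001011→0 (1)
 73  111010111010110010111→1 (0)
 74  110101110101100101110→1 (1)
 75  101011101011001011101→1 (0)
 76  010111010110010111010→0 (0)
 77  101110101100101110100→1 (0)
 78  011101011001011101000→0 (1)
 79  111010110010111010001→1 (0)
 80  110101100101110100010→1 (1)
 81  101011001011101000101→1 (0)
 82  010110010111010001010→0 (0)
 83  101100101110100010100→1 (0)
 84  011001011101000101000→0 (1)
 85  110010111010001010001→1 (1)
 86  100101110100010100011→1 (1)
 87  001011101000101000111→0 (1)
 88  010111010001010001111→0 (0)
 89  101110100010100011110→1 (0)
 90  011101000101000111100→0 (1)
 91  111010001010001111001→1 (0)
 92  110100010100011110010→1 (1)
 93  101000101000111100101→1 (0)
 94  010001010001111001010→0 (0)
 95  100010100011110010100→1 (1)
 96  000101000111100101001→0 (0)
 97  001010001111001010010→0 (1)
 98  010100011110010100101→0 (0)
 99  101000111100101001010→1 (0)
100  010001111001010010100→0 (0)
101  100011110010100101000→1 (1)
102  000111100101001010001→0 (0)
103  001111001010010100010→0 (1)
104  011110010100101000101→0 (1)
105  111100101001010001011→1 (0)
106  111001010010100010110→1 (0)

10110111110100100000001101000100110100000111001010111100100011011100001001110101110101100101110100010100011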